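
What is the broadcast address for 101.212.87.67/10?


Network: 101.192.0.0/10
Host bits = 22
Set all host bits to 1:
Broadcast: 101.255.255.255


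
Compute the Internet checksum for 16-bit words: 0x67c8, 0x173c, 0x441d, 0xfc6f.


Sum all words (with carry folding):
+ 0x67c8 = 0x67c8
+ 0x173c = 0x7f04
+ 0x441d = 0xc321
+ 0xfc6f = 0xbf91
One's complement: ~0xbf91
Checksum = 0x406e


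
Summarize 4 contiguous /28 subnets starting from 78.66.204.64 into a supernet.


Original prefix: /28
Number of subnets: 4 = 2^2
New prefix = 28 - 2 = 26
Supernet: 78.66.204.64/26


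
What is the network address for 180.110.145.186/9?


IP:   10110100.01101110.10010001.10111010
Mask: 11111111.10000000.00000000.00000000
AND operation:
Net:  10110100.00000000.00000000.00000000
Network: 180.0.0.0/9


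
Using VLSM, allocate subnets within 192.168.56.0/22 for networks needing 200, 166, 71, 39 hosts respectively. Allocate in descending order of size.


200 hosts -> /24 (254 usable): 192.168.56.0/24
166 hosts -> /24 (254 usable): 192.168.57.0/24
71 hosts -> /25 (126 usable): 192.168.58.0/25
39 hosts -> /26 (62 usable): 192.168.58.128/26
Allocation: 192.168.56.0/24 (200 hosts, 254 usable); 192.168.57.0/24 (166 hosts, 254 usable); 192.168.58.0/25 (71 hosts, 126 usable); 192.168.58.128/26 (39 hosts, 62 usable)


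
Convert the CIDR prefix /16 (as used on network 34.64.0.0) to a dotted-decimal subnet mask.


/16 means 16 network bits, 16 host bits
Binary: 11111111111111110000000000000000
Mask: 255.255.0.0


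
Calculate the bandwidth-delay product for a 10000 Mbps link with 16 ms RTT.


BDP = bandwidth * RTT
= 10000 Mbps * 16 ms
= 10000 * 1e6 * 16 / 1000 bits
= 160000000 bits
= 20000000 bytes
= 19531.25 KB
BDP = 160000000 bits (20000000 bytes)


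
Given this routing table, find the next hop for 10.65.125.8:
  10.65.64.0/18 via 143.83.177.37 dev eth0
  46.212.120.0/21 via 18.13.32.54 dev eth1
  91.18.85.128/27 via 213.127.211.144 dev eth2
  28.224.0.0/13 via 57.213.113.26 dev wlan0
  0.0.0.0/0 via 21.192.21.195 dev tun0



Longest prefix match for 10.65.125.8:
  /18 10.65.64.0: MATCH
  /21 46.212.120.0: no
  /27 91.18.85.128: no
  /13 28.224.0.0: no
  /0 0.0.0.0: MATCH
Selected: next-hop 143.83.177.37 via eth0 (matched /18)


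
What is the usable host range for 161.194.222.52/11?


Network: 161.192.0.0
Broadcast: 161.223.255.255
First usable = network + 1
Last usable = broadcast - 1
Range: 161.192.0.1 to 161.223.255.254


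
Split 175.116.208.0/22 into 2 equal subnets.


New prefix = 22 + 1 = 23
Each subnet has 512 addresses
  175.116.208.0/23
  175.116.210.0/23
Subnets: 175.116.208.0/23, 175.116.210.0/23


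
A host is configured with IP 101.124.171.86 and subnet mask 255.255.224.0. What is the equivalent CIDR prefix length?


Binary: 11111111.11111111.11100000.00000000
Count leading 1s
Prefix: /19


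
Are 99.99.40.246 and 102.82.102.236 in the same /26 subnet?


Mask: 255.255.255.192
99.99.40.246 AND mask = 99.99.40.192
102.82.102.236 AND mask = 102.82.102.192
No, different subnets (99.99.40.192 vs 102.82.102.192)


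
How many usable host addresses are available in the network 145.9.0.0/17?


Host bits = 32 - 17 = 15
Total addresses = 2^15 = 32768
Usable = total - 2 (network and broadcast)
Usable hosts: 32766


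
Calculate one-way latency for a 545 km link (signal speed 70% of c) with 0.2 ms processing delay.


Speed = 0.7 * 3e5 km/s = 210000 km/s
Propagation delay = 545 / 210000 = 0.0026 s = 2.5952 ms
Processing delay = 0.2 ms
Total one-way latency = 2.7952 ms


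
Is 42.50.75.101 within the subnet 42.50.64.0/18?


Subnet network: 42.50.64.0
Test IP AND mask: 42.50.64.0
Yes, 42.50.75.101 is in 42.50.64.0/18


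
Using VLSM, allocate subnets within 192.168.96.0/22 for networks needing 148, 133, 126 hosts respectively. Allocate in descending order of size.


148 hosts -> /24 (254 usable): 192.168.96.0/24
133 hosts -> /24 (254 usable): 192.168.97.0/24
126 hosts -> /25 (126 usable): 192.168.98.0/25
Allocation: 192.168.96.0/24 (148 hosts, 254 usable); 192.168.97.0/24 (133 hosts, 254 usable); 192.168.98.0/25 (126 hosts, 126 usable)


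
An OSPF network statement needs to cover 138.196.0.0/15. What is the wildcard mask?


Subnet mask: 255.254.0.0
Wildcard = 255.255.255.255 - subnet mask
255 - 255 = 0
255 - 254 = 1
255 - 0 = 255
255 - 0 = 255
Wildcard: 0.1.255.255


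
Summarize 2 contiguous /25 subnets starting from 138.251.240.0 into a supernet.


Original prefix: /25
Number of subnets: 2 = 2^1
New prefix = 25 - 1 = 24
Supernet: 138.251.240.0/24


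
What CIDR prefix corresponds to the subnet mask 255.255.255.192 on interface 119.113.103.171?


Binary: 11111111.11111111.11111111.11000000
Count leading 1s
Prefix: /26


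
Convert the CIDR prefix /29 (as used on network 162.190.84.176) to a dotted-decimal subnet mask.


/29 means 29 network bits, 3 host bits
Binary: 11111111111111111111111111111000
Mask: 255.255.255.248


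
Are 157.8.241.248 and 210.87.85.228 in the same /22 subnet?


Mask: 255.255.252.0
157.8.241.248 AND mask = 157.8.240.0
210.87.85.228 AND mask = 210.87.84.0
No, different subnets (157.8.240.0 vs 210.87.84.0)


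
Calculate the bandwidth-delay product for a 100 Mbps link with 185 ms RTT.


BDP = bandwidth * RTT
= 100 Mbps * 185 ms
= 100 * 1e6 * 185 / 1000 bits
= 18500000 bits
= 2312500 bytes
= 2258.3008 KB
BDP = 18500000 bits (2312500 bytes)


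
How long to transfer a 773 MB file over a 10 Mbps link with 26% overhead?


Effective throughput = 10 * (1 - 26/100) = 7.4 Mbps
File size in Mb = 773 * 8 = 6184 Mb
Time = 6184 / 7.4
Time = 835.6757 seconds


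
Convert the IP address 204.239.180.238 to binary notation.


204 = 11001100
239 = 11101111
180 = 10110100
238 = 11101110
Binary: 11001100.11101111.10110100.11101110


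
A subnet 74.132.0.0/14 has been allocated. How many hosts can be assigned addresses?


Host bits = 32 - 14 = 18
Total addresses = 2^18 = 262144
Usable = total - 2 (network and broadcast)
Usable hosts: 262142


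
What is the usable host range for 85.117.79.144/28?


Network: 85.117.79.144
Broadcast: 85.117.79.159
First usable = network + 1
Last usable = broadcast - 1
Range: 85.117.79.145 to 85.117.79.158


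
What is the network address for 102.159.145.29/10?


IP:   01100110.10011111.10010001.00011101
Mask: 11111111.11000000.00000000.00000000
AND operation:
Net:  01100110.10000000.00000000.00000000
Network: 102.128.0.0/10


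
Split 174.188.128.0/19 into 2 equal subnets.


New prefix = 19 + 1 = 20
Each subnet has 4096 addresses
  174.188.128.0/20
  174.188.144.0/20
Subnets: 174.188.128.0/20, 174.188.144.0/20


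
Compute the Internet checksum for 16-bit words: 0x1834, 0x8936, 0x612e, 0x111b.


Sum all words (with carry folding):
+ 0x1834 = 0x1834
+ 0x8936 = 0xa16a
+ 0x612e = 0x0299
+ 0x111b = 0x13b4
One's complement: ~0x13b4
Checksum = 0xec4b


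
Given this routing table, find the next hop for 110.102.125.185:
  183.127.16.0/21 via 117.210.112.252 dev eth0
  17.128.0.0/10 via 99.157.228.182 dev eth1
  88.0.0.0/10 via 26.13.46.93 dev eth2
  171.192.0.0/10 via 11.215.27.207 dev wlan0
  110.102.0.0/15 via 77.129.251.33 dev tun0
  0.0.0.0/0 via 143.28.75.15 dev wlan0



Longest prefix match for 110.102.125.185:
  /21 183.127.16.0: no
  /10 17.128.0.0: no
  /10 88.0.0.0: no
  /10 171.192.0.0: no
  /15 110.102.0.0: MATCH
  /0 0.0.0.0: MATCH
Selected: next-hop 77.129.251.33 via tun0 (matched /15)


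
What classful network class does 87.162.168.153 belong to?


First octet: 87
Binary: 01010111
0xxxxxxx -> Class A (1-126)
Class A, default mask 255.0.0.0 (/8)


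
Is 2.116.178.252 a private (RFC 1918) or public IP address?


RFC 1918 private ranges:
  10.0.0.0/8 (10.0.0.0 - 10.255.255.255)
  172.16.0.0/12 (172.16.0.0 - 172.31.255.255)
  192.168.0.0/16 (192.168.0.0 - 192.168.255.255)
Public (not in any RFC 1918 range)


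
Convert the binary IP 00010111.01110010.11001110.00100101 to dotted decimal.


00010111 = 23
01110010 = 114
11001110 = 206
00100101 = 37
IP: 23.114.206.37


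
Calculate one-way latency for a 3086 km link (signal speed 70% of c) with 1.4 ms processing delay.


Speed = 0.7 * 3e5 km/s = 210000 km/s
Propagation delay = 3086 / 210000 = 0.0147 s = 14.6952 ms
Processing delay = 1.4 ms
Total one-way latency = 16.0952 ms


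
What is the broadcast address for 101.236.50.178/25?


Network: 101.236.50.128/25
Host bits = 7
Set all host bits to 1:
Broadcast: 101.236.50.255


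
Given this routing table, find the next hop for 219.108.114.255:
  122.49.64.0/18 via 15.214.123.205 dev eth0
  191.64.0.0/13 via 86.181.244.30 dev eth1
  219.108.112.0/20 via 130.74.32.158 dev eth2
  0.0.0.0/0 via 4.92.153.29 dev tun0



Longest prefix match for 219.108.114.255:
  /18 122.49.64.0: no
  /13 191.64.0.0: no
  /20 219.108.112.0: MATCH
  /0 0.0.0.0: MATCH
Selected: next-hop 130.74.32.158 via eth2 (matched /20)


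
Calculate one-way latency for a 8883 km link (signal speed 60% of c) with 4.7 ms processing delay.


Speed = 0.6 * 3e5 km/s = 180000 km/s
Propagation delay = 8883 / 180000 = 0.0493 s = 49.35 ms
Processing delay = 4.7 ms
Total one-way latency = 54.05 ms


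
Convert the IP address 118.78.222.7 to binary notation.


118 = 01110110
78 = 01001110
222 = 11011110
7 = 00000111
Binary: 01110110.01001110.11011110.00000111


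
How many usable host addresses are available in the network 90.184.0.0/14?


Host bits = 32 - 14 = 18
Total addresses = 2^18 = 262144
Usable = total - 2 (network and broadcast)
Usable hosts: 262142


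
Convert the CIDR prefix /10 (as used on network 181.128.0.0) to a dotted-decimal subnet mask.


/10 means 10 network bits, 22 host bits
Binary: 11111111110000000000000000000000
Mask: 255.192.0.0


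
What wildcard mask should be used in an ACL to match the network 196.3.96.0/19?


Subnet mask: 255.255.224.0
Wildcard = 255.255.255.255 - subnet mask
255 - 255 = 0
255 - 255 = 0
255 - 224 = 31
255 - 0 = 255
Wildcard: 0.0.31.255


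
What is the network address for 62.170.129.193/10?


IP:   00111110.10101010.10000001.11000001
Mask: 11111111.11000000.00000000.00000000
AND operation:
Net:  00111110.10000000.00000000.00000000
Network: 62.128.0.0/10


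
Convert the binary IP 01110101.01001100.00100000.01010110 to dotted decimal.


01110101 = 117
01001100 = 76
00100000 = 32
01010110 = 86
IP: 117.76.32.86


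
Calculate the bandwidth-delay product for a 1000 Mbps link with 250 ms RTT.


BDP = bandwidth * RTT
= 1000 Mbps * 250 ms
= 1000 * 1e6 * 250 / 1000 bits
= 250000000 bits
= 31250000 bytes
= 30517.5781 KB
BDP = 250000000 bits (31250000 bytes)


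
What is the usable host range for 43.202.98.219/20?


Network: 43.202.96.0
Broadcast: 43.202.111.255
First usable = network + 1
Last usable = broadcast - 1
Range: 43.202.96.1 to 43.202.111.254


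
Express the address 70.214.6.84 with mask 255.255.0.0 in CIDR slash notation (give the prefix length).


Binary: 11111111.11111111.00000000.00000000
Count leading 1s
Prefix: /16


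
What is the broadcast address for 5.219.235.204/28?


Network: 5.219.235.192/28
Host bits = 4
Set all host bits to 1:
Broadcast: 5.219.235.207


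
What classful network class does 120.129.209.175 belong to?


First octet: 120
Binary: 01111000
0xxxxxxx -> Class A (1-126)
Class A, default mask 255.0.0.0 (/8)


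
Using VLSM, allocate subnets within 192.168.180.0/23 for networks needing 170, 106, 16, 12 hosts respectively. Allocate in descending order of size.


170 hosts -> /24 (254 usable): 192.168.180.0/24
106 hosts -> /25 (126 usable): 192.168.181.0/25
16 hosts -> /27 (30 usable): 192.168.181.128/27
12 hosts -> /28 (14 usable): 192.168.181.160/28
Allocation: 192.168.180.0/24 (170 hosts, 254 usable); 192.168.181.0/25 (106 hosts, 126 usable); 192.168.181.128/27 (16 hosts, 30 usable); 192.168.181.160/28 (12 hosts, 14 usable)


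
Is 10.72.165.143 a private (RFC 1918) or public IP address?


RFC 1918 private ranges:
  10.0.0.0/8 (10.0.0.0 - 10.255.255.255)
  172.16.0.0/12 (172.16.0.0 - 172.31.255.255)
  192.168.0.0/16 (192.168.0.0 - 192.168.255.255)
Private (in 10.0.0.0/8)


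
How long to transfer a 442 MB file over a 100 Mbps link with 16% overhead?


Effective throughput = 100 * (1 - 16/100) = 84 Mbps
File size in Mb = 442 * 8 = 3536 Mb
Time = 3536 / 84
Time = 42.0952 seconds


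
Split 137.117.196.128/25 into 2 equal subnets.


New prefix = 25 + 1 = 26
Each subnet has 64 addresses
  137.117.196.128/26
  137.117.196.192/26
Subnets: 137.117.196.128/26, 137.117.196.192/26


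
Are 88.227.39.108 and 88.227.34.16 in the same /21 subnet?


Mask: 255.255.248.0
88.227.39.108 AND mask = 88.227.32.0
88.227.34.16 AND mask = 88.227.32.0
Yes, same subnet (88.227.32.0)


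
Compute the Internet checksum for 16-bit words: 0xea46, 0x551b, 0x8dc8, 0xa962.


Sum all words (with carry folding):
+ 0xea46 = 0xea46
+ 0x551b = 0x3f62
+ 0x8dc8 = 0xcd2a
+ 0xa962 = 0x768d
One's complement: ~0x768d
Checksum = 0x8972


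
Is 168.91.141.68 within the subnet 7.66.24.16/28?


Subnet network: 7.66.24.16
Test IP AND mask: 168.91.141.64
No, 168.91.141.68 is not in 7.66.24.16/28


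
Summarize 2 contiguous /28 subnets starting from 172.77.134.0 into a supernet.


Original prefix: /28
Number of subnets: 2 = 2^1
New prefix = 28 - 1 = 27
Supernet: 172.77.134.0/27


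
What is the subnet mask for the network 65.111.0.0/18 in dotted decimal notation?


/18 means 18 network bits, 14 host bits
Binary: 11111111111111111100000000000000
Mask: 255.255.192.0


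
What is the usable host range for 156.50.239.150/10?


Network: 156.0.0.0
Broadcast: 156.63.255.255
First usable = network + 1
Last usable = broadcast - 1
Range: 156.0.0.1 to 156.63.255.254


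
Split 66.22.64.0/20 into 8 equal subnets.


New prefix = 20 + 3 = 23
Each subnet has 512 addresses
  66.22.64.0/23
  66.22.66.0/23
  66.22.68.0/23
  66.22.70.0/23
  66.22.72.0/23
  66.22.74.0/23
  66.22.76.0/23
  66.22.78.0/23
Subnets: 66.22.64.0/23, 66.22.66.0/23, 66.22.68.0/23, 66.22.70.0/23, 66.22.72.0/23, 66.22.74.0/23, 66.22.76.0/23, 66.22.78.0/23


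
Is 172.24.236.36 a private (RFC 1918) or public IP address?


RFC 1918 private ranges:
  10.0.0.0/8 (10.0.0.0 - 10.255.255.255)
  172.16.0.0/12 (172.16.0.0 - 172.31.255.255)
  192.168.0.0/16 (192.168.0.0 - 192.168.255.255)
Private (in 172.16.0.0/12)


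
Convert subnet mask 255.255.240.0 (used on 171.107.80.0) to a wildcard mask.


Subnet mask: 255.255.240.0
Wildcard = 255.255.255.255 - subnet mask
255 - 255 = 0
255 - 255 = 0
255 - 240 = 15
255 - 0 = 255
Wildcard: 0.0.15.255


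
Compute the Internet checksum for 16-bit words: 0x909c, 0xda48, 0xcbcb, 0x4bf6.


Sum all words (with carry folding):
+ 0x909c = 0x909c
+ 0xda48 = 0x6ae5
+ 0xcbcb = 0x36b1
+ 0x4bf6 = 0x82a7
One's complement: ~0x82a7
Checksum = 0x7d58


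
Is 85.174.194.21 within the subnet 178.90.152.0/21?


Subnet network: 178.90.152.0
Test IP AND mask: 85.174.192.0
No, 85.174.194.21 is not in 178.90.152.0/21


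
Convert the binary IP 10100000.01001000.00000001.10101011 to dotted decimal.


10100000 = 160
01001000 = 72
00000001 = 1
10101011 = 171
IP: 160.72.1.171


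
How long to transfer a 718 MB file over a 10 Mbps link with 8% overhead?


Effective throughput = 10 * (1 - 8/100) = 9.2 Mbps
File size in Mb = 718 * 8 = 5744 Mb
Time = 5744 / 9.2
Time = 624.3478 seconds


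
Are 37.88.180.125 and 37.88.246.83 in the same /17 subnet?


Mask: 255.255.128.0
37.88.180.125 AND mask = 37.88.128.0
37.88.246.83 AND mask = 37.88.128.0
Yes, same subnet (37.88.128.0)


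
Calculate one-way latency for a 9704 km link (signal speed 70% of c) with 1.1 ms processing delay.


Speed = 0.7 * 3e5 km/s = 210000 km/s
Propagation delay = 9704 / 210000 = 0.0462 s = 46.2095 ms
Processing delay = 1.1 ms
Total one-way latency = 47.3095 ms


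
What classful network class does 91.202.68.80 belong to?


First octet: 91
Binary: 01011011
0xxxxxxx -> Class A (1-126)
Class A, default mask 255.0.0.0 (/8)


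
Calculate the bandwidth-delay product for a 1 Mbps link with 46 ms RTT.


BDP = bandwidth * RTT
= 1 Mbps * 46 ms
= 1 * 1e6 * 46 / 1000 bits
= 46000 bits
= 5750 bytes
= 5.6152 KB
BDP = 46000 bits (5750 bytes)


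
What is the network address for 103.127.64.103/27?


IP:   01100111.01111111.01000000.01100111
Mask: 11111111.11111111.11111111.11100000
AND operation:
Net:  01100111.01111111.01000000.01100000
Network: 103.127.64.96/27


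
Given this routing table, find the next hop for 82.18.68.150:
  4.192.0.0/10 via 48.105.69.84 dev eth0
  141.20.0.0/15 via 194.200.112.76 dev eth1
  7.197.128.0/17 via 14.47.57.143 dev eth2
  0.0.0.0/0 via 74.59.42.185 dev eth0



Longest prefix match for 82.18.68.150:
  /10 4.192.0.0: no
  /15 141.20.0.0: no
  /17 7.197.128.0: no
  /0 0.0.0.0: MATCH
Selected: next-hop 74.59.42.185 via eth0 (matched /0)


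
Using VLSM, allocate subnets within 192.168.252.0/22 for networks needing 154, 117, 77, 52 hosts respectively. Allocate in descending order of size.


154 hosts -> /24 (254 usable): 192.168.252.0/24
117 hosts -> /25 (126 usable): 192.168.253.0/25
77 hosts -> /25 (126 usable): 192.168.253.128/25
52 hosts -> /26 (62 usable): 192.168.254.0/26
Allocation: 192.168.252.0/24 (154 hosts, 254 usable); 192.168.253.0/25 (117 hosts, 126 usable); 192.168.253.128/25 (77 hosts, 126 usable); 192.168.254.0/26 (52 hosts, 62 usable)


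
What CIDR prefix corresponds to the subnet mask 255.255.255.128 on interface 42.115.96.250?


Binary: 11111111.11111111.11111111.10000000
Count leading 1s
Prefix: /25


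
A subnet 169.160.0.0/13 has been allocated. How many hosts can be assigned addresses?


Host bits = 32 - 13 = 19
Total addresses = 2^19 = 524288
Usable = total - 2 (network and broadcast)
Usable hosts: 524286


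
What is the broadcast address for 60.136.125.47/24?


Network: 60.136.125.0/24
Host bits = 8
Set all host bits to 1:
Broadcast: 60.136.125.255


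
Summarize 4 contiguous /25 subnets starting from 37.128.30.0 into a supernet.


Original prefix: /25
Number of subnets: 4 = 2^2
New prefix = 25 - 2 = 23
Supernet: 37.128.30.0/23


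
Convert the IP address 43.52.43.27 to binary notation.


43 = 00101011
52 = 00110100
43 = 00101011
27 = 00011011
Binary: 00101011.00110100.00101011.00011011


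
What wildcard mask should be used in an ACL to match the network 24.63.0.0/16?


Subnet mask: 255.255.0.0
Wildcard = 255.255.255.255 - subnet mask
255 - 255 = 0
255 - 255 = 0
255 - 0 = 255
255 - 0 = 255
Wildcard: 0.0.255.255


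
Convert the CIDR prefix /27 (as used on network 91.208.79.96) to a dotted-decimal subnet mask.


/27 means 27 network bits, 5 host bits
Binary: 11111111111111111111111111100000
Mask: 255.255.255.224


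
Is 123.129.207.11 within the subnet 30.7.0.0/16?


Subnet network: 30.7.0.0
Test IP AND mask: 123.129.0.0
No, 123.129.207.11 is not in 30.7.0.0/16


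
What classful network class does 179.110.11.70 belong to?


First octet: 179
Binary: 10110011
10xxxxxx -> Class B (128-191)
Class B, default mask 255.255.0.0 (/16)


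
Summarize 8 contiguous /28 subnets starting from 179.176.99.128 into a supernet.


Original prefix: /28
Number of subnets: 8 = 2^3
New prefix = 28 - 3 = 25
Supernet: 179.176.99.128/25


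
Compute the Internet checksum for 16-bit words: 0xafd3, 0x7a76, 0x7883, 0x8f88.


Sum all words (with carry folding):
+ 0xafd3 = 0xafd3
+ 0x7a76 = 0x2a4a
+ 0x7883 = 0xa2cd
+ 0x8f88 = 0x3256
One's complement: ~0x3256
Checksum = 0xcda9


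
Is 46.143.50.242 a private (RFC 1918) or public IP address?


RFC 1918 private ranges:
  10.0.0.0/8 (10.0.0.0 - 10.255.255.255)
  172.16.0.0/12 (172.16.0.0 - 172.31.255.255)
  192.168.0.0/16 (192.168.0.0 - 192.168.255.255)
Public (not in any RFC 1918 range)


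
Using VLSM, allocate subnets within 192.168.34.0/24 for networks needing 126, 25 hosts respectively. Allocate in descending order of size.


126 hosts -> /25 (126 usable): 192.168.34.0/25
25 hosts -> /27 (30 usable): 192.168.34.128/27
Allocation: 192.168.34.0/25 (126 hosts, 126 usable); 192.168.34.128/27 (25 hosts, 30 usable)


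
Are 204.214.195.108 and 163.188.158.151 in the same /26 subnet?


Mask: 255.255.255.192
204.214.195.108 AND mask = 204.214.195.64
163.188.158.151 AND mask = 163.188.158.128
No, different subnets (204.214.195.64 vs 163.188.158.128)


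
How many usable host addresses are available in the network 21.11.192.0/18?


Host bits = 32 - 18 = 14
Total addresses = 2^14 = 16384
Usable = total - 2 (network and broadcast)
Usable hosts: 16382


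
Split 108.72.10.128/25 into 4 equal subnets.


New prefix = 25 + 2 = 27
Each subnet has 32 addresses
  108.72.10.128/27
  108.72.10.160/27
  108.72.10.192/27
  108.72.10.224/27
Subnets: 108.72.10.128/27, 108.72.10.160/27, 108.72.10.192/27, 108.72.10.224/27


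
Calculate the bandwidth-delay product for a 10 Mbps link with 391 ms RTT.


BDP = bandwidth * RTT
= 10 Mbps * 391 ms
= 10 * 1e6 * 391 / 1000 bits
= 3910000 bits
= 488750 bytes
= 477.2949 KB
BDP = 3910000 bits (488750 bytes)


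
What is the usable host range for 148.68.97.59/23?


Network: 148.68.96.0
Broadcast: 148.68.97.255
First usable = network + 1
Last usable = broadcast - 1
Range: 148.68.96.1 to 148.68.97.254


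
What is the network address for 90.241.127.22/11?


IP:   01011010.11110001.01111111.00010110
Mask: 11111111.11100000.00000000.00000000
AND operation:
Net:  01011010.11100000.00000000.00000000
Network: 90.224.0.0/11


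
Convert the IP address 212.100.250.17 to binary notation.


212 = 11010100
100 = 01100100
250 = 11111010
17 = 00010001
Binary: 11010100.01100100.11111010.00010001


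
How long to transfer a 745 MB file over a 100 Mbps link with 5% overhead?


Effective throughput = 100 * (1 - 5/100) = 95 Mbps
File size in Mb = 745 * 8 = 5960 Mb
Time = 5960 / 95
Time = 62.7368 seconds


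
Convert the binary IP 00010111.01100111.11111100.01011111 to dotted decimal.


00010111 = 23
01100111 = 103
11111100 = 252
01011111 = 95
IP: 23.103.252.95


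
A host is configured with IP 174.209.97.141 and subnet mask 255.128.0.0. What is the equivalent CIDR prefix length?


Binary: 11111111.10000000.00000000.00000000
Count leading 1s
Prefix: /9


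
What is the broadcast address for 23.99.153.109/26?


Network: 23.99.153.64/26
Host bits = 6
Set all host bits to 1:
Broadcast: 23.99.153.127


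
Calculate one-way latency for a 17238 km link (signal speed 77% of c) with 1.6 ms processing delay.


Speed = 0.77 * 3e5 km/s = 231000 km/s
Propagation delay = 17238 / 231000 = 0.0746 s = 74.6234 ms
Processing delay = 1.6 ms
Total one-way latency = 76.2234 ms


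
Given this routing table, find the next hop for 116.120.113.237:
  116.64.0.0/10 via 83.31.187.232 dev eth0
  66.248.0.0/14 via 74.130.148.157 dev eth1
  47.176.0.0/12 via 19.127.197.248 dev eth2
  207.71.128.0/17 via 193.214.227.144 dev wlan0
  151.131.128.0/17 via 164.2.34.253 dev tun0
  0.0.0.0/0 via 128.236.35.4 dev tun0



Longest prefix match for 116.120.113.237:
  /10 116.64.0.0: MATCH
  /14 66.248.0.0: no
  /12 47.176.0.0: no
  /17 207.71.128.0: no
  /17 151.131.128.0: no
  /0 0.0.0.0: MATCH
Selected: next-hop 83.31.187.232 via eth0 (matched /10)


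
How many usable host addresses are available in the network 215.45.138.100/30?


Host bits = 32 - 30 = 2
Total addresses = 2^2 = 4
Usable = total - 2 (network and broadcast)
Usable hosts: 2


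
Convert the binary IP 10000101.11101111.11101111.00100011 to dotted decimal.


10000101 = 133
11101111 = 239
11101111 = 239
00100011 = 35
IP: 133.239.239.35


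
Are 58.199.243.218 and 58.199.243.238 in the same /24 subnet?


Mask: 255.255.255.0
58.199.243.218 AND mask = 58.199.243.0
58.199.243.238 AND mask = 58.199.243.0
Yes, same subnet (58.199.243.0)


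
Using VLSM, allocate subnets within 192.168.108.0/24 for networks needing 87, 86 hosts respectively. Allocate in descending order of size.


87 hosts -> /25 (126 usable): 192.168.108.0/25
86 hosts -> /25 (126 usable): 192.168.108.128/25
Allocation: 192.168.108.0/25 (87 hosts, 126 usable); 192.168.108.128/25 (86 hosts, 126 usable)


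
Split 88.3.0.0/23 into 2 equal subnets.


New prefix = 23 + 1 = 24
Each subnet has 256 addresses
  88.3.0.0/24
  88.3.1.0/24
Subnets: 88.3.0.0/24, 88.3.1.0/24


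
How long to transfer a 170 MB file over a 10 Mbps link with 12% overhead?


Effective throughput = 10 * (1 - 12/100) = 8.8 Mbps
File size in Mb = 170 * 8 = 1360 Mb
Time = 1360 / 8.8
Time = 154.5455 seconds


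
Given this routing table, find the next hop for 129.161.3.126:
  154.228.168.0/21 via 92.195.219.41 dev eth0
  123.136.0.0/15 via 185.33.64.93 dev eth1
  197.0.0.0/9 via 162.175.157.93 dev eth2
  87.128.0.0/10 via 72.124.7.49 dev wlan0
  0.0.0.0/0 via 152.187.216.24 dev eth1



Longest prefix match for 129.161.3.126:
  /21 154.228.168.0: no
  /15 123.136.0.0: no
  /9 197.0.0.0: no
  /10 87.128.0.0: no
  /0 0.0.0.0: MATCH
Selected: next-hop 152.187.216.24 via eth1 (matched /0)


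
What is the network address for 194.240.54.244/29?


IP:   11000010.11110000.00110110.11110100
Mask: 11111111.11111111.11111111.11111000
AND operation:
Net:  11000010.11110000.00110110.11110000
Network: 194.240.54.240/29


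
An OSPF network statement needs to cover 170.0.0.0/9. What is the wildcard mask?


Subnet mask: 255.128.0.0
Wildcard = 255.255.255.255 - subnet mask
255 - 255 = 0
255 - 128 = 127
255 - 0 = 255
255 - 0 = 255
Wildcard: 0.127.255.255


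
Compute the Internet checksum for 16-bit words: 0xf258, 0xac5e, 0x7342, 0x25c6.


Sum all words (with carry folding):
+ 0xf258 = 0xf258
+ 0xac5e = 0x9eb7
+ 0x7342 = 0x11fa
+ 0x25c6 = 0x37c0
One's complement: ~0x37c0
Checksum = 0xc83f


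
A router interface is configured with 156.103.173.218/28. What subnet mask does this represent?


/28 means 28 network bits, 4 host bits
Binary: 11111111111111111111111111110000
Mask: 255.255.255.240


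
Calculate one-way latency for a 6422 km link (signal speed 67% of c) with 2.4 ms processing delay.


Speed = 0.67 * 3e5 km/s = 201000 km/s
Propagation delay = 6422 / 201000 = 0.032 s = 31.9502 ms
Processing delay = 2.4 ms
Total one-way latency = 34.3502 ms


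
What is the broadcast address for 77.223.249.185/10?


Network: 77.192.0.0/10
Host bits = 22
Set all host bits to 1:
Broadcast: 77.255.255.255


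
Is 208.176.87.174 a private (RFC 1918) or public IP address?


RFC 1918 private ranges:
  10.0.0.0/8 (10.0.0.0 - 10.255.255.255)
  172.16.0.0/12 (172.16.0.0 - 172.31.255.255)
  192.168.0.0/16 (192.168.0.0 - 192.168.255.255)
Public (not in any RFC 1918 range)


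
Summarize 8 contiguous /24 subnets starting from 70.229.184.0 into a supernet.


Original prefix: /24
Number of subnets: 8 = 2^3
New prefix = 24 - 3 = 21
Supernet: 70.229.184.0/21


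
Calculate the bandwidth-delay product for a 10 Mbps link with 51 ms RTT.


BDP = bandwidth * RTT
= 10 Mbps * 51 ms
= 10 * 1e6 * 51 / 1000 bits
= 510000 bits
= 63750 bytes
= 62.2559 KB
BDP = 510000 bits (63750 bytes)


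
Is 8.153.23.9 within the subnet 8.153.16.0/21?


Subnet network: 8.153.16.0
Test IP AND mask: 8.153.16.0
Yes, 8.153.23.9 is in 8.153.16.0/21


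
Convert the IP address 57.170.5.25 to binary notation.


57 = 00111001
170 = 10101010
5 = 00000101
25 = 00011001
Binary: 00111001.10101010.00000101.00011001


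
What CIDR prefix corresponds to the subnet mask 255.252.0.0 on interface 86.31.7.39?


Binary: 11111111.11111100.00000000.00000000
Count leading 1s
Prefix: /14


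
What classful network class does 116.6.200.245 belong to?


First octet: 116
Binary: 01110100
0xxxxxxx -> Class A (1-126)
Class A, default mask 255.0.0.0 (/8)


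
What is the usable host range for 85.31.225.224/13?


Network: 85.24.0.0
Broadcast: 85.31.255.255
First usable = network + 1
Last usable = broadcast - 1
Range: 85.24.0.1 to 85.31.255.254


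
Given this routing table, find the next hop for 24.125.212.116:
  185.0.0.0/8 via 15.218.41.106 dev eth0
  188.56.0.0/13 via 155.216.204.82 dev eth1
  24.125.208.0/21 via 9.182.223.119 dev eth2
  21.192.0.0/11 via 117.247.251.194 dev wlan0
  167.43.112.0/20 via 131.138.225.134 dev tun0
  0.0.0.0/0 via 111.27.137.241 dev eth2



Longest prefix match for 24.125.212.116:
  /8 185.0.0.0: no
  /13 188.56.0.0: no
  /21 24.125.208.0: MATCH
  /11 21.192.0.0: no
  /20 167.43.112.0: no
  /0 0.0.0.0: MATCH
Selected: next-hop 9.182.223.119 via eth2 (matched /21)


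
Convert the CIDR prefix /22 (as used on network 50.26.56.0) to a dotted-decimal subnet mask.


/22 means 22 network bits, 10 host bits
Binary: 11111111111111111111110000000000
Mask: 255.255.252.0


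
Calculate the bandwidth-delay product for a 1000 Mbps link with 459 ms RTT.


BDP = bandwidth * RTT
= 1000 Mbps * 459 ms
= 1000 * 1e6 * 459 / 1000 bits
= 459000000 bits
= 57375000 bytes
= 56030.2734 KB
BDP = 459000000 bits (57375000 bytes)


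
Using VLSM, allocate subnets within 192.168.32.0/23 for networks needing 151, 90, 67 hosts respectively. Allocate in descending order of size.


151 hosts -> /24 (254 usable): 192.168.32.0/24
90 hosts -> /25 (126 usable): 192.168.33.0/25
67 hosts -> /25 (126 usable): 192.168.33.128/25
Allocation: 192.168.32.0/24 (151 hosts, 254 usable); 192.168.33.0/25 (90 hosts, 126 usable); 192.168.33.128/25 (67 hosts, 126 usable)


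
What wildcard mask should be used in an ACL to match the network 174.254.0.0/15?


Subnet mask: 255.254.0.0
Wildcard = 255.255.255.255 - subnet mask
255 - 255 = 0
255 - 254 = 1
255 - 0 = 255
255 - 0 = 255
Wildcard: 0.1.255.255


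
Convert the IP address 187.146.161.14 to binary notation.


187 = 10111011
146 = 10010010
161 = 10100001
14 = 00001110
Binary: 10111011.10010010.10100001.00001110


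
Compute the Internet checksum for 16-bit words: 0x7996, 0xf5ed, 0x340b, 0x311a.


Sum all words (with carry folding):
+ 0x7996 = 0x7996
+ 0xf5ed = 0x6f84
+ 0x340b = 0xa38f
+ 0x311a = 0xd4a9
One's complement: ~0xd4a9
Checksum = 0x2b56


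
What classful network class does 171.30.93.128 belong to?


First octet: 171
Binary: 10101011
10xxxxxx -> Class B (128-191)
Class B, default mask 255.255.0.0 (/16)


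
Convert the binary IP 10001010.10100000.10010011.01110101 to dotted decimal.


10001010 = 138
10100000 = 160
10010011 = 147
01110101 = 117
IP: 138.160.147.117


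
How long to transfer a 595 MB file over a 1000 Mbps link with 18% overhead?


Effective throughput = 1000 * (1 - 18/100) = 820.0 Mbps
File size in Mb = 595 * 8 = 4760 Mb
Time = 4760 / 820.0
Time = 5.8049 seconds


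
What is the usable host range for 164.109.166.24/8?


Network: 164.0.0.0
Broadcast: 164.255.255.255
First usable = network + 1
Last usable = broadcast - 1
Range: 164.0.0.1 to 164.255.255.254


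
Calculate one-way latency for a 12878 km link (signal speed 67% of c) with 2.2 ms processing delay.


Speed = 0.67 * 3e5 km/s = 201000 km/s
Propagation delay = 12878 / 201000 = 0.0641 s = 64.0697 ms
Processing delay = 2.2 ms
Total one-way latency = 66.2697 ms


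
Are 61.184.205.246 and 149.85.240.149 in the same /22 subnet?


Mask: 255.255.252.0
61.184.205.246 AND mask = 61.184.204.0
149.85.240.149 AND mask = 149.85.240.0
No, different subnets (61.184.204.0 vs 149.85.240.0)


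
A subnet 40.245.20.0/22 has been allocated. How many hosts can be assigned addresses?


Host bits = 32 - 22 = 10
Total addresses = 2^10 = 1024
Usable = total - 2 (network and broadcast)
Usable hosts: 1022


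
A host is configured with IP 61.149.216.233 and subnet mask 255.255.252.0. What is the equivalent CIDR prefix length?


Binary: 11111111.11111111.11111100.00000000
Count leading 1s
Prefix: /22


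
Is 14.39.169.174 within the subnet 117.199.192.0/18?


Subnet network: 117.199.192.0
Test IP AND mask: 14.39.128.0
No, 14.39.169.174 is not in 117.199.192.0/18


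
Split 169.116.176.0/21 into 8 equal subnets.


New prefix = 21 + 3 = 24
Each subnet has 256 addresses
  169.116.176.0/24
  169.116.177.0/24
  169.116.178.0/24
  169.116.179.0/24
  169.116.180.0/24
  169.116.181.0/24
  169.116.182.0/24
  169.116.183.0/24
Subnets: 169.116.176.0/24, 169.116.177.0/24, 169.116.178.0/24, 169.116.179.0/24, 169.116.180.0/24, 169.116.181.0/24, 169.116.182.0/24, 169.116.183.0/24


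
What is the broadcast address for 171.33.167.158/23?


Network: 171.33.166.0/23
Host bits = 9
Set all host bits to 1:
Broadcast: 171.33.167.255


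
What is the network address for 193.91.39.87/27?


IP:   11000001.01011011.00100111.01010111
Mask: 11111111.11111111.11111111.11100000
AND operation:
Net:  11000001.01011011.00100111.01000000
Network: 193.91.39.64/27


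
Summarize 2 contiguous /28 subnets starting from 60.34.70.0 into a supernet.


Original prefix: /28
Number of subnets: 2 = 2^1
New prefix = 28 - 1 = 27
Supernet: 60.34.70.0/27


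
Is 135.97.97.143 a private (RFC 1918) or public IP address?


RFC 1918 private ranges:
  10.0.0.0/8 (10.0.0.0 - 10.255.255.255)
  172.16.0.0/12 (172.16.0.0 - 172.31.255.255)
  192.168.0.0/16 (192.168.0.0 - 192.168.255.255)
Public (not in any RFC 1918 range)


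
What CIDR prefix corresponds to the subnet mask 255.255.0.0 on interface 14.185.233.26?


Binary: 11111111.11111111.00000000.00000000
Count leading 1s
Prefix: /16


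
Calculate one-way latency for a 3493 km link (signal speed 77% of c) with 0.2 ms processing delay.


Speed = 0.77 * 3e5 km/s = 231000 km/s
Propagation delay = 3493 / 231000 = 0.0151 s = 15.1212 ms
Processing delay = 0.2 ms
Total one-way latency = 15.3212 ms


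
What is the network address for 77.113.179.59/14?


IP:   01001101.01110001.10110011.00111011
Mask: 11111111.11111100.00000000.00000000
AND operation:
Net:  01001101.01110000.00000000.00000000
Network: 77.112.0.0/14


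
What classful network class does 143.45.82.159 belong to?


First octet: 143
Binary: 10001111
10xxxxxx -> Class B (128-191)
Class B, default mask 255.255.0.0 (/16)


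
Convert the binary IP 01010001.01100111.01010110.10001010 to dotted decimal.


01010001 = 81
01100111 = 103
01010110 = 86
10001010 = 138
IP: 81.103.86.138


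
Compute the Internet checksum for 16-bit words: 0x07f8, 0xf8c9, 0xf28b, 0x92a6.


Sum all words (with carry folding):
+ 0x07f8 = 0x07f8
+ 0xf8c9 = 0x00c2
+ 0xf28b = 0xf34d
+ 0x92a6 = 0x85f4
One's complement: ~0x85f4
Checksum = 0x7a0b


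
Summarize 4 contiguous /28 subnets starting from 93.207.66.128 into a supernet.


Original prefix: /28
Number of subnets: 4 = 2^2
New prefix = 28 - 2 = 26
Supernet: 93.207.66.128/26


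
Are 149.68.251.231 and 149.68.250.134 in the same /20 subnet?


Mask: 255.255.240.0
149.68.251.231 AND mask = 149.68.240.0
149.68.250.134 AND mask = 149.68.240.0
Yes, same subnet (149.68.240.0)


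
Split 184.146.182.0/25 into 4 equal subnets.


New prefix = 25 + 2 = 27
Each subnet has 32 addresses
  184.146.182.0/27
  184.146.182.32/27
  184.146.182.64/27
  184.146.182.96/27
Subnets: 184.146.182.0/27, 184.146.182.32/27, 184.146.182.64/27, 184.146.182.96/27


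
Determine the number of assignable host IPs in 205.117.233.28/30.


Host bits = 32 - 30 = 2
Total addresses = 2^2 = 4
Usable = total - 2 (network and broadcast)
Usable hosts: 2


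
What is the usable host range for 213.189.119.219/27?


Network: 213.189.119.192
Broadcast: 213.189.119.223
First usable = network + 1
Last usable = broadcast - 1
Range: 213.189.119.193 to 213.189.119.222


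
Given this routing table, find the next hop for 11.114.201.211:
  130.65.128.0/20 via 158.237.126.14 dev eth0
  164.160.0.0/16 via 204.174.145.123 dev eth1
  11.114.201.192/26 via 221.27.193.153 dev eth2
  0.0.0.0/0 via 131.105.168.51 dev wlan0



Longest prefix match for 11.114.201.211:
  /20 130.65.128.0: no
  /16 164.160.0.0: no
  /26 11.114.201.192: MATCH
  /0 0.0.0.0: MATCH
Selected: next-hop 221.27.193.153 via eth2 (matched /26)


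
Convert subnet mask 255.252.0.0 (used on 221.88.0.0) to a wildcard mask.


Subnet mask: 255.252.0.0
Wildcard = 255.255.255.255 - subnet mask
255 - 255 = 0
255 - 252 = 3
255 - 0 = 255
255 - 0 = 255
Wildcard: 0.3.255.255


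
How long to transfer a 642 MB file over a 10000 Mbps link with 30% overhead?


Effective throughput = 10000 * (1 - 30/100) = 7000 Mbps
File size in Mb = 642 * 8 = 5136 Mb
Time = 5136 / 7000
Time = 0.7337 seconds


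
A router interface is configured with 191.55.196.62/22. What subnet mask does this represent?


/22 means 22 network bits, 10 host bits
Binary: 11111111111111111111110000000000
Mask: 255.255.252.0


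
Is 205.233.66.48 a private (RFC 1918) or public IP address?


RFC 1918 private ranges:
  10.0.0.0/8 (10.0.0.0 - 10.255.255.255)
  172.16.0.0/12 (172.16.0.0 - 172.31.255.255)
  192.168.0.0/16 (192.168.0.0 - 192.168.255.255)
Public (not in any RFC 1918 range)


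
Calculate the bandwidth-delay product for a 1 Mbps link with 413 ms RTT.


BDP = bandwidth * RTT
= 1 Mbps * 413 ms
= 1 * 1e6 * 413 / 1000 bits
= 413000 bits
= 51625 bytes
= 50.415 KB
BDP = 413000 bits (51625 bytes)


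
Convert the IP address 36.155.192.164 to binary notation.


36 = 00100100
155 = 10011011
192 = 11000000
164 = 10100100
Binary: 00100100.10011011.11000000.10100100


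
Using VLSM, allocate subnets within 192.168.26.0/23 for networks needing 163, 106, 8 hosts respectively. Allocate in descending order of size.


163 hosts -> /24 (254 usable): 192.168.26.0/24
106 hosts -> /25 (126 usable): 192.168.27.0/25
8 hosts -> /28 (14 usable): 192.168.27.128/28
Allocation: 192.168.26.0/24 (163 hosts, 254 usable); 192.168.27.0/25 (106 hosts, 126 usable); 192.168.27.128/28 (8 hosts, 14 usable)


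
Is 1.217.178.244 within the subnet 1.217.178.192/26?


Subnet network: 1.217.178.192
Test IP AND mask: 1.217.178.192
Yes, 1.217.178.244 is in 1.217.178.192/26


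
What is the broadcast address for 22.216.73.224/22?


Network: 22.216.72.0/22
Host bits = 10
Set all host bits to 1:
Broadcast: 22.216.75.255


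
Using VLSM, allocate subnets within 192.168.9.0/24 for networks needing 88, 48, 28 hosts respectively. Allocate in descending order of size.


88 hosts -> /25 (126 usable): 192.168.9.0/25
48 hosts -> /26 (62 usable): 192.168.9.128/26
28 hosts -> /27 (30 usable): 192.168.9.192/27
Allocation: 192.168.9.0/25 (88 hosts, 126 usable); 192.168.9.128/26 (48 hosts, 62 usable); 192.168.9.192/27 (28 hosts, 30 usable)


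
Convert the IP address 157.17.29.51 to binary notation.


157 = 10011101
17 = 00010001
29 = 00011101
51 = 00110011
Binary: 10011101.00010001.00011101.00110011


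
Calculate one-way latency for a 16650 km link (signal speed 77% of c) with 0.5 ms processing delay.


Speed = 0.77 * 3e5 km/s = 231000 km/s
Propagation delay = 16650 / 231000 = 0.0721 s = 72.0779 ms
Processing delay = 0.5 ms
Total one-way latency = 72.5779 ms


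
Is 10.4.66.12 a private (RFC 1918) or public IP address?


RFC 1918 private ranges:
  10.0.0.0/8 (10.0.0.0 - 10.255.255.255)
  172.16.0.0/12 (172.16.0.0 - 172.31.255.255)
  192.168.0.0/16 (192.168.0.0 - 192.168.255.255)
Private (in 10.0.0.0/8)


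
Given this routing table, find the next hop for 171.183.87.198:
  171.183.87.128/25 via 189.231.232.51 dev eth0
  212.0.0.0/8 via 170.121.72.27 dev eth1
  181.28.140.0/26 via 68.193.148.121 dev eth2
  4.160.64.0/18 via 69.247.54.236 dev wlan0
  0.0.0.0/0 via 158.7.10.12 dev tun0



Longest prefix match for 171.183.87.198:
  /25 171.183.87.128: MATCH
  /8 212.0.0.0: no
  /26 181.28.140.0: no
  /18 4.160.64.0: no
  /0 0.0.0.0: MATCH
Selected: next-hop 189.231.232.51 via eth0 (matched /25)
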